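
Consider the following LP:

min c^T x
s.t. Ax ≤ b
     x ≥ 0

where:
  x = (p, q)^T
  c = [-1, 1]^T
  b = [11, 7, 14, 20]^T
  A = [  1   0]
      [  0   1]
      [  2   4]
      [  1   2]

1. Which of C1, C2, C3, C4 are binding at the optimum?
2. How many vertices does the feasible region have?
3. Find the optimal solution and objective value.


1. C3
2. 3
3. p = 7, q = 0, z = -7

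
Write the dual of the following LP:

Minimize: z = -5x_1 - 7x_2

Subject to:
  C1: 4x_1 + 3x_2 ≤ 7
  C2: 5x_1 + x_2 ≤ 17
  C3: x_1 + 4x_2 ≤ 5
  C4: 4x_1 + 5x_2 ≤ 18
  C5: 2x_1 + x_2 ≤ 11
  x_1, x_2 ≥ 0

Primal min cᵀx s.t. Ax ≤ b, x ≥ 0  →  Dual max −bᵀy s.t. Aᵀy ≥ −c, y ≥ 0.

Maximize: z = -7y1 - 17y2 - 5y3 - 18y4 - 11y5

Subject to:
  4y1 + 5y2 + y3 + 4y4 + 2y5 ≥ 5
  3y1 + y2 + 4y3 + 5y4 + y5 ≥ 7
  y1, y2, y3, y4, y5 ≥ 0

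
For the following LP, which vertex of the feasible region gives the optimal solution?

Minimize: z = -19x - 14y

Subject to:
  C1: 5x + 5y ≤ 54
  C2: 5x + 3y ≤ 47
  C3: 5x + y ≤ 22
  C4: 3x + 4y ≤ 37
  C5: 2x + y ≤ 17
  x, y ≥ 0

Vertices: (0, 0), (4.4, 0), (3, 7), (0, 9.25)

Evaluate the objective at each vertex of the feasible region:
  z(0, 0) = 0
  z(4.4, 0) = -83.6
  z(3, 7) = -155  ←
  z(0, 9.25) = -129.5
The minimum is at x = 3, y = 7.

(3, 7)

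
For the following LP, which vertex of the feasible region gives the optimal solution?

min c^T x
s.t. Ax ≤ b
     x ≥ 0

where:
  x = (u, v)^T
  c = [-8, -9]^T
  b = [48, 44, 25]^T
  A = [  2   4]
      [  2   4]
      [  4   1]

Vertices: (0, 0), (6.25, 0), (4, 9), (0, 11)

Evaluate the objective at each vertex of the feasible region:
  z(0, 0) = 0
  z(6.25, 0) = -50
  z(4, 9) = -113  ←
  z(0, 11) = -99
The minimum is at u = 4, v = 9.

(4, 9)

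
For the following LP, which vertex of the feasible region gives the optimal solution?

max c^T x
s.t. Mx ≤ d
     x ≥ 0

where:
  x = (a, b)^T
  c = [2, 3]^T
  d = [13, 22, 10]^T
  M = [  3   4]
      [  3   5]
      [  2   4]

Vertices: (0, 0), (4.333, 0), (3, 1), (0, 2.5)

Evaluate the objective at each vertex of the feasible region:
  z(0, 0) = 0
  z(4.333, 0) = 8.667
  z(3, 1) = 9  ←
  z(0, 2.5) = 7.5
The maximum is at a = 3, b = 1.

(3, 1)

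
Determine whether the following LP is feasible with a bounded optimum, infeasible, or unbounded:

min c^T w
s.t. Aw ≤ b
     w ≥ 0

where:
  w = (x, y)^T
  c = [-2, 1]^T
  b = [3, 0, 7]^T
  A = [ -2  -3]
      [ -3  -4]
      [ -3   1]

Unbounded (objective can decrease without bound)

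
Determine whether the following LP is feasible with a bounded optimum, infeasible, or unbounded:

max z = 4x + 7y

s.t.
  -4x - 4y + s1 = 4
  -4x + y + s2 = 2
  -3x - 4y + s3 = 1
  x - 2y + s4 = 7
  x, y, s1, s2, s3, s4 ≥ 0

Unbounded (objective can increase without bound)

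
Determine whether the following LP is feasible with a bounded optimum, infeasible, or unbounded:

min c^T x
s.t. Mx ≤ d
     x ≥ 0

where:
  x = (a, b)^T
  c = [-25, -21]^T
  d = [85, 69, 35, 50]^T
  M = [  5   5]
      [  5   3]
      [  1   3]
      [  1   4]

Feasible with a bounded optimal solution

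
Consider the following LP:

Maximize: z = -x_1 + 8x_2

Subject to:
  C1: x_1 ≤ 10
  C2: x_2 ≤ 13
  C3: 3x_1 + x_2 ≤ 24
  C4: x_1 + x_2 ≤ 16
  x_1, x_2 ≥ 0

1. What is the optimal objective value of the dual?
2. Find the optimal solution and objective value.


1. 104
2. x_1 = 0, x_2 = 13, z = 104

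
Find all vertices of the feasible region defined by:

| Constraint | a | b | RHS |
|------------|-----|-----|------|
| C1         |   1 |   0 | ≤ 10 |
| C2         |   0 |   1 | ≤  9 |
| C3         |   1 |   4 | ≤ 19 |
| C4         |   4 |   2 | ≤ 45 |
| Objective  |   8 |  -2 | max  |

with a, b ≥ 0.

(0, 0), (10, 0), (10, 2.25), (0, 4.75)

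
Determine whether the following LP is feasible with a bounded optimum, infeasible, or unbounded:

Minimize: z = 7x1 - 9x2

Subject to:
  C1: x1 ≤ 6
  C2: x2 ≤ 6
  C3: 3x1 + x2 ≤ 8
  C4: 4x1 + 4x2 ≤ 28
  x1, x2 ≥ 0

Feasible with a bounded optimal solution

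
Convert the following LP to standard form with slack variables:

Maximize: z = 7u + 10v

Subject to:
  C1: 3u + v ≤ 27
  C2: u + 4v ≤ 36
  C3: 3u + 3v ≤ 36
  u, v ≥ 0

max z = 7u + 10v

s.t.
  3u + v + s1 = 27
  u + 4v + s2 = 36
  3u + 3v + s3 = 36
  u, v, s1, s2, s3 ≥ 0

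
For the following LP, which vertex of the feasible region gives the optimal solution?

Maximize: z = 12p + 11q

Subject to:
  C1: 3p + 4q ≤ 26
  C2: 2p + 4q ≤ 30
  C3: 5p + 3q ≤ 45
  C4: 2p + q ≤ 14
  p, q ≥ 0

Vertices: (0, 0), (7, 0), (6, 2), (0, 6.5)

Evaluate the objective at each vertex of the feasible region:
  z(0, 0) = 0
  z(7, 0) = 84
  z(6, 2) = 94  ←
  z(0, 6.5) = 71.5
The maximum is at p = 6, q = 2.

(6, 2)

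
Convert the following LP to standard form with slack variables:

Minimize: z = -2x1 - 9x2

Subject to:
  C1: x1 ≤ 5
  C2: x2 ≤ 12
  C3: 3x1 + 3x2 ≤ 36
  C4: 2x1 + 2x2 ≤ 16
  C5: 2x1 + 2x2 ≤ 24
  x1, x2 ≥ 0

min z = -2x1 - 9x2

s.t.
  x1 + s1 = 5
  x2 + s2 = 12
  3x1 + 3x2 + s3 = 36
  2x1 + 2x2 + s4 = 16
  2x1 + 2x2 + s5 = 24
  x1, x2, s1, s2, s3, s4, s5 ≥ 0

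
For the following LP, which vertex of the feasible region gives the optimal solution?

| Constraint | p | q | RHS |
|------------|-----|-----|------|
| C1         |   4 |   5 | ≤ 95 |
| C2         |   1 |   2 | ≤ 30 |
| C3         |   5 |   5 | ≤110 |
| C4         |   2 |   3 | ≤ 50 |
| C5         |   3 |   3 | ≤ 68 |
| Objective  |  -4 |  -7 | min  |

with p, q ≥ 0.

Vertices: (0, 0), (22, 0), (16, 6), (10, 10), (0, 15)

Evaluate the objective at each vertex of the feasible region:
  z(0, 0) = 0
  z(22, 0) = -88
  z(16, 6) = -106
  z(10, 10) = -110  ←
  z(0, 15) = -105
The minimum is at p = 10, q = 10.

(10, 10)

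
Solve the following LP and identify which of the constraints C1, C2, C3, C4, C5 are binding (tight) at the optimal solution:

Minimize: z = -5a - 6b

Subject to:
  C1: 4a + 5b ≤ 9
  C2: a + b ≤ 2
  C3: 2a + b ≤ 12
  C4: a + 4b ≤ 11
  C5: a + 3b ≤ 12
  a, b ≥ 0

At a = 1, b = 1, compute slack b - a·x for each constraint:
  C1: 9 − 9 = 0  (binding)
  C2: 2 − 2 = 0  (binding)
  C3: 12 − 3 = 9  (slack)
  C4: 11 − 5 = 6  (slack)
  C5: 12 − 4 = 8  (slack)

Optimal: a = 1, b = 1
Binding: C1, C2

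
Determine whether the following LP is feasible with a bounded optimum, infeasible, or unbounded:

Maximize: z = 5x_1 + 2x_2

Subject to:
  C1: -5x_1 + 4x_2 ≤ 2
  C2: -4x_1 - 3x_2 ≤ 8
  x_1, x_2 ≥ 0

Unbounded (objective can increase without bound)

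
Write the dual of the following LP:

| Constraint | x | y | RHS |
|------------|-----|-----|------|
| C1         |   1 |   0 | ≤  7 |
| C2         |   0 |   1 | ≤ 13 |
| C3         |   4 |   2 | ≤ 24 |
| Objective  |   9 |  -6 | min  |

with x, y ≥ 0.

Primal min cᵀx s.t. Ax ≤ b, x ≥ 0  →  Dual max −bᵀy s.t. Aᵀy ≥ −c, y ≥ 0.

Maximize: z = -7y1 - 13y2 - 24y3

Subject to:
  y1 + 4y3 ≥ -9
  y2 + 2y3 ≥ 6
  y1, y2, y3 ≥ 0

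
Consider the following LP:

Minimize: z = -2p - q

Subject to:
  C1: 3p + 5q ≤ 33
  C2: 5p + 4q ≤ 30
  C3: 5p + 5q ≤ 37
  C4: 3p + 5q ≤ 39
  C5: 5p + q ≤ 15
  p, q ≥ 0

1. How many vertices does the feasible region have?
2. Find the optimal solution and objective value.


1. 5
2. p = 2, q = 5, z = -9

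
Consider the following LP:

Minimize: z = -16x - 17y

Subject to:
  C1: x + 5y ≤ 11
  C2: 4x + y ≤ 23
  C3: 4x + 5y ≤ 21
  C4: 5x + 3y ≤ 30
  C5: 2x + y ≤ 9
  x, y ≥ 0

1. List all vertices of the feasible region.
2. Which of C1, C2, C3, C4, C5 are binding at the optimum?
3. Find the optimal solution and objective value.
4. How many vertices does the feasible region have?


1. (0, 0), (4.5, 0), (4, 1), (3.333, 1.533), (0, 2.2)
2. C3, C5
3. x = 4, y = 1, z = -81
4. 5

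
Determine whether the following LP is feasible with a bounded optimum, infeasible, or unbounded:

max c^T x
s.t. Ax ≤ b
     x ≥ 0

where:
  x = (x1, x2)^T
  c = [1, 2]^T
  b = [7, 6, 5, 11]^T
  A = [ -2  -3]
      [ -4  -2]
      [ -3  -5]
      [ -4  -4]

Unbounded (objective can increase without bound)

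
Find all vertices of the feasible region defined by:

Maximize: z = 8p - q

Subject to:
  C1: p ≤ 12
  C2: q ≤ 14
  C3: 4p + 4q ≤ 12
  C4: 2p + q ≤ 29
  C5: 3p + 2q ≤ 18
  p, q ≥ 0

(0, 0), (3, 0), (0, 3)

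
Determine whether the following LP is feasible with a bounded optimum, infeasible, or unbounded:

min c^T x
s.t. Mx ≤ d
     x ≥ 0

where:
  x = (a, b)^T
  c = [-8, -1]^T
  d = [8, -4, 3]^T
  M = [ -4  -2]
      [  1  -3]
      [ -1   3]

Infeasible (no feasible solution exists)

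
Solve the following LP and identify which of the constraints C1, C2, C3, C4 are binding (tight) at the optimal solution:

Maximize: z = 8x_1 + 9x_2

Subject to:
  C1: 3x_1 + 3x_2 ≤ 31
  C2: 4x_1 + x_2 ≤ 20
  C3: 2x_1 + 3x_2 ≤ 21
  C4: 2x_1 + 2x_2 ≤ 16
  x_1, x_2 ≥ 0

At x_1 = 3, x_2 = 5, compute slack b - a·x for each constraint:
  C1: 31 − 24 = 7  (slack)
  C2: 20 − 17 = 3  (slack)
  C3: 21 − 21 = 0  (binding)
  C4: 16 − 16 = 0  (binding)

Optimal: x_1 = 3, x_2 = 5
Binding: C3, C4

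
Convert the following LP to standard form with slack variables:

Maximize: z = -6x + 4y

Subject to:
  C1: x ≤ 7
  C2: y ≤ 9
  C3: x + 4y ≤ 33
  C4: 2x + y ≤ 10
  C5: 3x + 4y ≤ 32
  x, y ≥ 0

max z = -6x + 4y

s.t.
  x + s1 = 7
  y + s2 = 9
  x + 4y + s3 = 33
  2x + y + s4 = 10
  3x + 4y + s5 = 32
  x, y, s1, s2, s3, s4, s5 ≥ 0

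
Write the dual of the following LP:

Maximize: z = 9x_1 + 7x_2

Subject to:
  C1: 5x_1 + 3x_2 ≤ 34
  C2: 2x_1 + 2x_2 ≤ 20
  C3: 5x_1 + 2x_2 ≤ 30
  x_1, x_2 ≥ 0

Primal max cᵀx s.t. Ax ≤ b, x ≥ 0  →  Dual min bᵀy s.t. Aᵀy ≥ c, y ≥ 0.

Minimize: z = 34y1 + 20y2 + 30y3

Subject to:
  5y1 + 2y2 + 5y3 ≥ 9
  3y1 + 2y2 + 2y3 ≥ 7
  y1, y2, y3 ≥ 0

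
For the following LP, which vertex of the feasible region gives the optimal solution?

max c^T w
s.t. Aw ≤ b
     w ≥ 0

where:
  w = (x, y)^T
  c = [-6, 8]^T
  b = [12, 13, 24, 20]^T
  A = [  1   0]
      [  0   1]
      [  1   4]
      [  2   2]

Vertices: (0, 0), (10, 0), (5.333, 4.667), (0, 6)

Evaluate the objective at each vertex of the feasible region:
  z(0, 0) = 0
  z(10, 0) = -60
  z(5.333, 4.667) = 5.333
  z(0, 6) = 48  ←
The maximum is at x = 0, y = 6.

(0, 6)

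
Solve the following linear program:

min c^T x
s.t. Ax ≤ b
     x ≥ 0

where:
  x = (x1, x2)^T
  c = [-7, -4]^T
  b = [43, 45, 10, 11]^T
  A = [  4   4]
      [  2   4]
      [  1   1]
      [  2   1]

Evaluate the objective at each vertex of the feasible region:
  z(0, 0) = 0
  z(5.5, 0) = -38.5
  z(1, 9) = -43  ←
  z(0, 10) = -40
The minimum is at x1 = 1, x2 = 9.

x1 = 1, x2 = 9, z = -43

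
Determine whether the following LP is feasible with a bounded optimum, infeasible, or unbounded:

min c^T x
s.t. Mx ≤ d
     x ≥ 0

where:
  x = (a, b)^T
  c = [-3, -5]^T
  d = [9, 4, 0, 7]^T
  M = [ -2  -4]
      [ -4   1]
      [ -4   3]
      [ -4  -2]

Unbounded (objective can decrease without bound)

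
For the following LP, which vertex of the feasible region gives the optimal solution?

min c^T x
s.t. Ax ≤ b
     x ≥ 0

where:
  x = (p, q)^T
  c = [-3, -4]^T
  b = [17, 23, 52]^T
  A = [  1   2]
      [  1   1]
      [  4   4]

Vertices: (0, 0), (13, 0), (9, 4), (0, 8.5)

Evaluate the objective at each vertex of the feasible region:
  z(0, 0) = 0
  z(13, 0) = -39
  z(9, 4) = -43  ←
  z(0, 8.5) = -34
The minimum is at p = 9, q = 4.

(9, 4)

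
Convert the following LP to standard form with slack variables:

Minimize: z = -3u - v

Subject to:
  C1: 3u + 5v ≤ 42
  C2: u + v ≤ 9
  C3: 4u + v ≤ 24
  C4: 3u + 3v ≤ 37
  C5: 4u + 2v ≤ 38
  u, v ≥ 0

min z = -3u - v

s.t.
  3u + 5v + s1 = 42
  u + v + s2 = 9
  4u + v + s3 = 24
  3u + 3v + s4 = 37
  4u + 2v + s5 = 38
  u, v, s1, s2, s3, s4, s5 ≥ 0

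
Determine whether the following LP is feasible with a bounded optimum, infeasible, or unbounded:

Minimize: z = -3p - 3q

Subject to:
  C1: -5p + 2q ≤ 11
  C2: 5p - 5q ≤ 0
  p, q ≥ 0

Unbounded (objective can decrease without bound)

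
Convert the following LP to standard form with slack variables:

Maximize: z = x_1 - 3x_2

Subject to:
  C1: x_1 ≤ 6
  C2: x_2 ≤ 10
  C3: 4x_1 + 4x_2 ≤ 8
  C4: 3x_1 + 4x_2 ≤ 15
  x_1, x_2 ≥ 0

max z = x_1 - 3x_2

s.t.
  x_1 + s1 = 6
  x_2 + s2 = 10
  4x_1 + 4x_2 + s3 = 8
  3x_1 + 4x_2 + s4 = 15
  x_1, x_2, s1, s2, s3, s4 ≥ 0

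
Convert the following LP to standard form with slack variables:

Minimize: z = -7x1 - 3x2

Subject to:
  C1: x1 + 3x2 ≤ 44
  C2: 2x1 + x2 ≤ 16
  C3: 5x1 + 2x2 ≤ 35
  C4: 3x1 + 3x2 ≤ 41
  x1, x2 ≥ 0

min z = -7x1 - 3x2

s.t.
  x1 + 3x2 + s1 = 44
  2x1 + x2 + s2 = 16
  5x1 + 2x2 + s3 = 35
  3x1 + 3x2 + s4 = 41
  x1, x2, s1, s2, s3, s4 ≥ 0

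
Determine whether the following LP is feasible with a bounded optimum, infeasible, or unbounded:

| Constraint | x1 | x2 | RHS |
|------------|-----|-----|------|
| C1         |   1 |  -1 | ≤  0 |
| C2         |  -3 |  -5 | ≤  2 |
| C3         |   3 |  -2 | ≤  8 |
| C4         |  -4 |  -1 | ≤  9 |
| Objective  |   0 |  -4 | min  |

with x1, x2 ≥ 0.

Unbounded (objective can decrease without bound)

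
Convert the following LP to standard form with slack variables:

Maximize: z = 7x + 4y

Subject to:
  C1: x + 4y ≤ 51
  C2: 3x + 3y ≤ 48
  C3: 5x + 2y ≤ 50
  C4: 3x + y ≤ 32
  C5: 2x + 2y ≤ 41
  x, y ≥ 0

max z = 7x + 4y

s.t.
  x + 4y + s1 = 51
  3x + 3y + s2 = 48
  5x + 2y + s3 = 50
  3x + y + s4 = 32
  2x + 2y + s5 = 41
  x, y, s1, s2, s3, s4, s5 ≥ 0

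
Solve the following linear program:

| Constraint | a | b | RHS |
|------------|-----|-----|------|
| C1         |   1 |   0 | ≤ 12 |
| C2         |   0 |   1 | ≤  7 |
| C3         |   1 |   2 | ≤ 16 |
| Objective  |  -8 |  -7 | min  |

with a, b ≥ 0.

Evaluate the objective at each vertex of the feasible region:
  z(0, 0) = 0
  z(12, 0) = -96
  z(12, 2) = -110  ←
  z(2, 7) = -65
  z(0, 7) = -49
The minimum is at a = 12, b = 2.

a = 12, b = 2, z = -110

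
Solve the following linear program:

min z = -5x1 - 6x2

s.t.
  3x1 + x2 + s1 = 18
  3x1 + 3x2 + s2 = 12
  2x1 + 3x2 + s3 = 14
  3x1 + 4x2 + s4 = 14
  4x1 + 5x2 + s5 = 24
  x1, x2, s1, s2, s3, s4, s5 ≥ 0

Evaluate the objective at each vertex of the feasible region:
  z(0, 0) = 0
  z(4, 0) = -20
  z(2, 2) = -22  ←
  z(0, 3.5) = -21
The minimum is at x1 = 2, x2 = 2.

x1 = 2, x2 = 2, z = -22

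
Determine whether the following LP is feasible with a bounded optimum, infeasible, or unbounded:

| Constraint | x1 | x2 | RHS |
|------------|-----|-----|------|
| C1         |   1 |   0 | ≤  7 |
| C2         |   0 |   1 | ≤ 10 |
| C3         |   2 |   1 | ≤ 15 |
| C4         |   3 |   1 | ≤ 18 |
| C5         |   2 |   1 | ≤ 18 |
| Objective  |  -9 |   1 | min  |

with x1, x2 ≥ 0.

Feasible with a bounded optimal solution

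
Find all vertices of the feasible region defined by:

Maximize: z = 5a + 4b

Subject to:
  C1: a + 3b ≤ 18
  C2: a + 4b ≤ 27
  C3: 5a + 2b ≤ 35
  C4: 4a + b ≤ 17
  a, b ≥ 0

(0, 0), (4.25, 0), (3, 5), (0, 6)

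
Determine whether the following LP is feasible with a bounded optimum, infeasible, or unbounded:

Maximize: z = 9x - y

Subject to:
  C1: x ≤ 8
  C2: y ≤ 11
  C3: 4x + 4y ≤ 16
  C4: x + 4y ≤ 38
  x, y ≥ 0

Feasible with a bounded optimal solution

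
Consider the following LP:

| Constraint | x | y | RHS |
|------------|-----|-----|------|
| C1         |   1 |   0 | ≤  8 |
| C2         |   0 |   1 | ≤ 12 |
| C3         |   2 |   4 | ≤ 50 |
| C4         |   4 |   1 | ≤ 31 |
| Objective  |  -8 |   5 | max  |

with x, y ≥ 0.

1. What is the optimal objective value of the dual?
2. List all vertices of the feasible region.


1. 60
2. (0, 0), (7.75, 0), (5.286, 9.857), (1, 12), (0, 12)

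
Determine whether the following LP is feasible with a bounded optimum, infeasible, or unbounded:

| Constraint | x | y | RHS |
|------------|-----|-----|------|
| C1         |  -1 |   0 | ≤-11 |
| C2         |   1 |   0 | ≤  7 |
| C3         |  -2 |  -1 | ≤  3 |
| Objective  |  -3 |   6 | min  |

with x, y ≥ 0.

Infeasible (no feasible solution exists)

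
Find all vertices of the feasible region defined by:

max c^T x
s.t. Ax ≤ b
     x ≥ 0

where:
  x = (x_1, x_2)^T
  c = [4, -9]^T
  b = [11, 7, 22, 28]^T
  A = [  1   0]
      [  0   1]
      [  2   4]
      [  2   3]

(0, 0), (11, 0), (0, 5.5)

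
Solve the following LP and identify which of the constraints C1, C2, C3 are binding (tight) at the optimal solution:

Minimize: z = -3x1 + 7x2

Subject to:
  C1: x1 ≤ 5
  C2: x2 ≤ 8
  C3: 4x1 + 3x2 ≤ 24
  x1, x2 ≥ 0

At x1 = 5, x2 = 0, compute slack b - a·x for each constraint:
  C1: 5 − 5 = 0  (binding)
  C2: 8 − 0 = 8  (slack)
  C3: 24 − 20 = 4  (slack)

Optimal: x1 = 5, x2 = 0
Binding: C1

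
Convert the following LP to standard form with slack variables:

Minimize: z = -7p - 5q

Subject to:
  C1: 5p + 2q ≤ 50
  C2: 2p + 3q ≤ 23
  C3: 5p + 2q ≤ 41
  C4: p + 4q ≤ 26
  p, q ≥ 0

min z = -7p - 5q

s.t.
  5p + 2q + s1 = 50
  2p + 3q + s2 = 23
  5p + 2q + s3 = 41
  p + 4q + s4 = 26
  p, q, s1, s2, s3, s4 ≥ 0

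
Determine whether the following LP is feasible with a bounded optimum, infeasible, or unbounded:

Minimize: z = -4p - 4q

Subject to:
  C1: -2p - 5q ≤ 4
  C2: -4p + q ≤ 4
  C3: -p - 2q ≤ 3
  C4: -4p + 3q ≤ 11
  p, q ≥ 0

Unbounded (objective can decrease without bound)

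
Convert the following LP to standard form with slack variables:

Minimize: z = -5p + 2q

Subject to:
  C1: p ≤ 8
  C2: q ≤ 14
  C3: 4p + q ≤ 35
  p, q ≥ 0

min z = -5p + 2q

s.t.
  p + s1 = 8
  q + s2 = 14
  4p + q + s3 = 35
  p, q, s1, s2, s3 ≥ 0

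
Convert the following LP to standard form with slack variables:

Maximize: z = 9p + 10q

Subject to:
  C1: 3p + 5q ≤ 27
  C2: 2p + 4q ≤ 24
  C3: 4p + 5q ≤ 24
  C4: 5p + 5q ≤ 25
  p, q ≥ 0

max z = 9p + 10q

s.t.
  3p + 5q + s1 = 27
  2p + 4q + s2 = 24
  4p + 5q + s3 = 24
  5p + 5q + s4 = 25
  p, q, s1, s2, s3, s4 ≥ 0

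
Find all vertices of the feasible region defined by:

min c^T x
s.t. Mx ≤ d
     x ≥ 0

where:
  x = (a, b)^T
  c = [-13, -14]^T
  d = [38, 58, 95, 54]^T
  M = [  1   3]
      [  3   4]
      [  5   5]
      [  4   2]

(0, 0), (13.5, 0), (10, 7), (4.4, 11.2), (0, 12.67)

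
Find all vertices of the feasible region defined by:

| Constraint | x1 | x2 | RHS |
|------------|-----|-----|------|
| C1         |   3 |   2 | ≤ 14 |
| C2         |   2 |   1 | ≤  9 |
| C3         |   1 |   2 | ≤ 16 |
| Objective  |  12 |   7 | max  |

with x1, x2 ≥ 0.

(0, 0), (4.5, 0), (4, 1), (0, 7)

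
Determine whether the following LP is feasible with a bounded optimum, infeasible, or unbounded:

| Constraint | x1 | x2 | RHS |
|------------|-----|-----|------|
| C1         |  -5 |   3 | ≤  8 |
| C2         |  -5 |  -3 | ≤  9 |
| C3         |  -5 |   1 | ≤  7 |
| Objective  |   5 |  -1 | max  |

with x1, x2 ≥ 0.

Unbounded (objective can increase without bound)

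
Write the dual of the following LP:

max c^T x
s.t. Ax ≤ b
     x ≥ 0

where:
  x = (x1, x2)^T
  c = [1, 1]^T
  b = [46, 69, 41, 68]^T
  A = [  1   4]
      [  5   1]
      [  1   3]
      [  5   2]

Primal max cᵀx s.t. Ax ≤ b, x ≥ 0  →  Dual min bᵀy s.t. Aᵀy ≥ c, y ≥ 0.

Minimize: z = 46y1 + 69y2 + 41y3 + 68y4

Subject to:
  y1 + 5y2 + y3 + 5y4 ≥ 1
  4y1 + y2 + 3y3 + 2y4 ≥ 1
  y1, y2, y3, y4 ≥ 0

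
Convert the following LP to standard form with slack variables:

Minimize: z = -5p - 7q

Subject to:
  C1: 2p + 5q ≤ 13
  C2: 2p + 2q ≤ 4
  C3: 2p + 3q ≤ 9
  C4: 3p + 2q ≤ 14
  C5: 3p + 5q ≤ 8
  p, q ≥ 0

min z = -5p - 7q

s.t.
  2p + 5q + s1 = 13
  2p + 2q + s2 = 4
  2p + 3q + s3 = 9
  3p + 2q + s4 = 14
  3p + 5q + s5 = 8
  p, q, s1, s2, s3, s4, s5 ≥ 0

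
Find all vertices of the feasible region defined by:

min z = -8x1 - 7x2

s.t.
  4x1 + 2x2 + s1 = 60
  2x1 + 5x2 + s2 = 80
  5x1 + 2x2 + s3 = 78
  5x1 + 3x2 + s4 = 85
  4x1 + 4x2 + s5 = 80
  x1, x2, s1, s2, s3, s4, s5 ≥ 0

(0, 0), (15, 0), (10, 10), (6.667, 13.33), (0, 16)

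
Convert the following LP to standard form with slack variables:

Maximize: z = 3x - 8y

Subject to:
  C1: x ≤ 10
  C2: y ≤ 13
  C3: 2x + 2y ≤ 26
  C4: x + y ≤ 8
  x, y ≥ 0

max z = 3x - 8y

s.t.
  x + s1 = 10
  y + s2 = 13
  2x + 2y + s3 = 26
  x + y + s4 = 8
  x, y, s1, s2, s3, s4 ≥ 0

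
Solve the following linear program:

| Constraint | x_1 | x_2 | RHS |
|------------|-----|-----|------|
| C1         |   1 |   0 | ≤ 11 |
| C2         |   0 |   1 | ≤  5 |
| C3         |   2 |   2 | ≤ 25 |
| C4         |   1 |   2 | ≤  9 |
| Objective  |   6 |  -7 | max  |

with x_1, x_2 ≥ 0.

Evaluate the objective at each vertex of the feasible region:
  z(0, 0) = 0
  z(9, 0) = 54  ←
  z(0, 4.5) = -31.5
The maximum is at x_1 = 9, x_2 = 0.

x_1 = 9, x_2 = 0, z = 54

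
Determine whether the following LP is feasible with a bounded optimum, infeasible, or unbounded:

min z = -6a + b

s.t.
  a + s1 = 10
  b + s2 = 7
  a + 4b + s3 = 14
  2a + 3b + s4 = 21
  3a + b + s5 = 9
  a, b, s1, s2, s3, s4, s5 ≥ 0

Feasible with a bounded optimal solution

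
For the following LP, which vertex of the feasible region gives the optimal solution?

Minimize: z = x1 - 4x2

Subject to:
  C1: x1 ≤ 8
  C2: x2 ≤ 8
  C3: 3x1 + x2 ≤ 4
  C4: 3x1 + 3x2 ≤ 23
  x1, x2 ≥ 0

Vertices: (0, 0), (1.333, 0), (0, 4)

Evaluate the objective at each vertex of the feasible region:
  z(0, 0) = 0
  z(1.333, 0) = 1.333
  z(0, 4) = -16  ←
The minimum is at x1 = 0, x2 = 4.

(0, 4)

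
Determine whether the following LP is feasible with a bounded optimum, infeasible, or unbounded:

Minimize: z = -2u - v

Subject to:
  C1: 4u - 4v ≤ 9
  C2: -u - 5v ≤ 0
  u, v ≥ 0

Unbounded (objective can decrease without bound)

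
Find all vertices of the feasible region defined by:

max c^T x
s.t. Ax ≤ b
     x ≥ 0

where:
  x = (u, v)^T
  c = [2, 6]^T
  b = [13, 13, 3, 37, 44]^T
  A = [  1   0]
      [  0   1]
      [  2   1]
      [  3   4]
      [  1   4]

(0, 0), (1.5, 0), (0, 3)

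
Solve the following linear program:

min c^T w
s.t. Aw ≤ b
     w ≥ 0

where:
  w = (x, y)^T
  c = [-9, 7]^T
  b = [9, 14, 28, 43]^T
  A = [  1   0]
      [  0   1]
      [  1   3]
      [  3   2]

Evaluate the objective at each vertex of the feasible region:
  z(0, 0) = 0
  z(9, 0) = -81  ←
  z(9, 6.333) = -36.67
  z(0, 9.333) = 65.33
The minimum is at x = 9, y = 0.

x = 9, y = 0, z = -81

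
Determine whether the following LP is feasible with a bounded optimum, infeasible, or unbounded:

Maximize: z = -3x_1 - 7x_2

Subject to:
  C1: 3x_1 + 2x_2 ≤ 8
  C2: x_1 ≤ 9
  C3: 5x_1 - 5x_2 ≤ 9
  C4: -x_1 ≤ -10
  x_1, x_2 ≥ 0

Infeasible (no feasible solution exists)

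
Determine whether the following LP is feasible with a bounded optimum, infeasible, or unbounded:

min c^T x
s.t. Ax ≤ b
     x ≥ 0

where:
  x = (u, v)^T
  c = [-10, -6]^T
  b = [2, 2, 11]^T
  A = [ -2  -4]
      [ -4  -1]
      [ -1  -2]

Unbounded (objective can decrease without bound)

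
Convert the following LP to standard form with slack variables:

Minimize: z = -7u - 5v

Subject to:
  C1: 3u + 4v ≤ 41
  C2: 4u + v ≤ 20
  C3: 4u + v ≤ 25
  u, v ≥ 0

min z = -7u - 5v

s.t.
  3u + 4v + s1 = 41
  4u + v + s2 = 20
  4u + v + s3 = 25
  u, v, s1, s2, s3 ≥ 0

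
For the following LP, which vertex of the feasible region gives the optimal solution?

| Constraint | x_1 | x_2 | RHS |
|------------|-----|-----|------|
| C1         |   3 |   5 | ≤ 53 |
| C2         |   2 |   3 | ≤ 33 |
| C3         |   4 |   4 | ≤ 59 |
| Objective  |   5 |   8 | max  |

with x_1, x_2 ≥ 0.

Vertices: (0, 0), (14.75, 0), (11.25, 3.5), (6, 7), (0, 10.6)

Evaluate the objective at each vertex of the feasible region:
  z(0, 0) = 0
  z(14.75, 0) = 73.75
  z(11.25, 3.5) = 84.25
  z(6, 7) = 86  ←
  z(0, 10.6) = 84.8
The maximum is at x_1 = 6, x_2 = 7.

(6, 7)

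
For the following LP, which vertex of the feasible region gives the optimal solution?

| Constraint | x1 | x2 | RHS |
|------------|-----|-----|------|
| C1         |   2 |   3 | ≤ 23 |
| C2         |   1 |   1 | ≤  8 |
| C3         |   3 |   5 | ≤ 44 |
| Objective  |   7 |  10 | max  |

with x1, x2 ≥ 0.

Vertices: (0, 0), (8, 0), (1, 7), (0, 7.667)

Evaluate the objective at each vertex of the feasible region:
  z(0, 0) = 0
  z(8, 0) = 56
  z(1, 7) = 77  ←
  z(0, 7.667) = 76.67
The maximum is at x1 = 1, x2 = 7.

(1, 7)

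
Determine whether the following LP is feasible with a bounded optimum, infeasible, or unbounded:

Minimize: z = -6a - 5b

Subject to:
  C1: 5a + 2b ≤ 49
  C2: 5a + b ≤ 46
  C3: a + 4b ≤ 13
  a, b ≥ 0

Feasible with a bounded optimal solution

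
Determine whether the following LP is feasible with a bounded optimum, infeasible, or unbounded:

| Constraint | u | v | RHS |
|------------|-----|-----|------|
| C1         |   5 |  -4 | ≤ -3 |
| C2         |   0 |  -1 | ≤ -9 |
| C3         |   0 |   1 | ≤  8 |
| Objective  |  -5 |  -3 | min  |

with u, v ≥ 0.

Infeasible (no feasible solution exists)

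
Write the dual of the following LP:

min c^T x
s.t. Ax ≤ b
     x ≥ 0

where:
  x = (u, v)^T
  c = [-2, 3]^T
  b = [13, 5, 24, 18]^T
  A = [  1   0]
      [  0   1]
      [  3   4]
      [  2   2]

Primal min cᵀx s.t. Ax ≤ b, x ≥ 0  →  Dual max −bᵀy s.t. Aᵀy ≥ −c, y ≥ 0.

Maximize: z = -13y1 - 5y2 - 24y3 - 18y4

Subject to:
  y1 + 3y3 + 2y4 ≥ 2
  y2 + 4y3 + 2y4 ≥ -3
  y1, y2, y3, y4 ≥ 0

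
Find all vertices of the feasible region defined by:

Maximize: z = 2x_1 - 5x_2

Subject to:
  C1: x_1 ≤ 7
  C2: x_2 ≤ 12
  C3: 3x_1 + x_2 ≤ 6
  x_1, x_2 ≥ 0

(0, 0), (2, 0), (0, 6)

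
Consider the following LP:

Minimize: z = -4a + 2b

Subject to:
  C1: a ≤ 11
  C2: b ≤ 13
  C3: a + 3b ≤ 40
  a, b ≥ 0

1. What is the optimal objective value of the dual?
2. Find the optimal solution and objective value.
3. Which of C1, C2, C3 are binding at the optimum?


1. -44
2. a = 11, b = 0, z = -44
3. C1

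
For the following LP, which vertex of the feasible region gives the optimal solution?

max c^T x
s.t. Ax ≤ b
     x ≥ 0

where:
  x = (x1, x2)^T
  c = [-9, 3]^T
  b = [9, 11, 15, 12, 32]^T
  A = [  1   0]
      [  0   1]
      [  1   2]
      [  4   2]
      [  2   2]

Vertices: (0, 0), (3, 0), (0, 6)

Evaluate the objective at each vertex of the feasible region:
  z(0, 0) = 0
  z(3, 0) = -27
  z(0, 6) = 18  ←
The maximum is at x1 = 0, x2 = 6.

(0, 6)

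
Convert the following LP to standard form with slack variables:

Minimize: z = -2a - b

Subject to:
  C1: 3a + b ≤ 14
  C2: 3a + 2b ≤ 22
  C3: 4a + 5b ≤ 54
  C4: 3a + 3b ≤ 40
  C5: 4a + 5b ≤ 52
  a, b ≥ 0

min z = -2a - b

s.t.
  3a + b + s1 = 14
  3a + 2b + s2 = 22
  4a + 5b + s3 = 54
  3a + 3b + s4 = 40
  4a + 5b + s5 = 52
  a, b, s1, s2, s3, s4, s5 ≥ 0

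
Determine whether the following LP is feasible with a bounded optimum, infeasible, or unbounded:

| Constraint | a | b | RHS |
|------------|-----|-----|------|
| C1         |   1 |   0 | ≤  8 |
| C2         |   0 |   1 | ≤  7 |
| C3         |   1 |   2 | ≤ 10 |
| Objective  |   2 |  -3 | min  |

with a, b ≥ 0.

Feasible with a bounded optimal solution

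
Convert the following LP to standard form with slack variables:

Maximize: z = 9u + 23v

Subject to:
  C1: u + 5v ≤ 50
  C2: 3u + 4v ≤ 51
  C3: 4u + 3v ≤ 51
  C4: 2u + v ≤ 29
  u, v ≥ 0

max z = 9u + 23v

s.t.
  u + 5v + s1 = 50
  3u + 4v + s2 = 51
  4u + 3v + s3 = 51
  2u + v + s4 = 29
  u, v, s1, s2, s3, s4 ≥ 0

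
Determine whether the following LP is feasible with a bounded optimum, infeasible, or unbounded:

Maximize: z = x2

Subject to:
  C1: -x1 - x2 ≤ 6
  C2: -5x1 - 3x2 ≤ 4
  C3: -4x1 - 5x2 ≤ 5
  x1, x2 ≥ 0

Unbounded (objective can increase without bound)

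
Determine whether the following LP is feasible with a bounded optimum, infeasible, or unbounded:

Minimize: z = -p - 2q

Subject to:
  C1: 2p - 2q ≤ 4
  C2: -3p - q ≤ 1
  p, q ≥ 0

Unbounded (objective can decrease without bound)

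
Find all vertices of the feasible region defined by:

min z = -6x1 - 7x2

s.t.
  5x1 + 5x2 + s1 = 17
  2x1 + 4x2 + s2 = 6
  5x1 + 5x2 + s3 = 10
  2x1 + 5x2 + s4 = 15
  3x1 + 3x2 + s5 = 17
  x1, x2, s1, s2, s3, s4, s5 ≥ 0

(0, 0), (2, 0), (1, 1), (0, 1.5)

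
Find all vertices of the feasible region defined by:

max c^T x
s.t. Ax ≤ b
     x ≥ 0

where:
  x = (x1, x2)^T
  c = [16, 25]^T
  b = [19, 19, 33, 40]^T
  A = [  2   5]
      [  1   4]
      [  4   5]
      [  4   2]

(0, 0), (8.25, 0), (7, 1), (0, 3.8)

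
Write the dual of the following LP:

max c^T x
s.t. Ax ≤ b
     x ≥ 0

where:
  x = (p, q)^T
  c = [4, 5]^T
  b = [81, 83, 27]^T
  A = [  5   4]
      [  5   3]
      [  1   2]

Primal max cᵀx s.t. Ax ≤ b, x ≥ 0  →  Dual min bᵀy s.t. Aᵀy ≥ c, y ≥ 0.

Minimize: z = 81y1 + 83y2 + 27y3

Subject to:
  5y1 + 5y2 + y3 ≥ 4
  4y1 + 3y2 + 2y3 ≥ 5
  y1, y2, y3 ≥ 0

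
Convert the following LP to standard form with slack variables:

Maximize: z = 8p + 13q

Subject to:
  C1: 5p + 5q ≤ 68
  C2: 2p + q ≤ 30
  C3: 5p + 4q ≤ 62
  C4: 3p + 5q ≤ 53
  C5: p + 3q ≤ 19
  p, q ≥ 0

max z = 8p + 13q

s.t.
  5p + 5q + s1 = 68
  2p + q + s2 = 30
  5p + 4q + s3 = 62
  3p + 5q + s4 = 53
  p + 3q + s5 = 19
  p, q, s1, s2, s3, s4, s5 ≥ 0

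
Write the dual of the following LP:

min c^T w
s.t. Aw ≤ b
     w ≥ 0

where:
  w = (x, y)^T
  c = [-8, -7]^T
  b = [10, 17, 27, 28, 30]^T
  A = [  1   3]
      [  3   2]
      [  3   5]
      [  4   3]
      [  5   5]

Primal min cᵀx s.t. Ax ≤ b, x ≥ 0  →  Dual max −bᵀy s.t. Aᵀy ≥ −c, y ≥ 0.

Maximize: z = -10y1 - 17y2 - 27y3 - 28y4 - 30y5

Subject to:
  y1 + 3y2 + 3y3 + 4y4 + 5y5 ≥ 8
  3y1 + 2y2 + 5y3 + 3y4 + 5y5 ≥ 7
  y1, y2, y3, y4, y5 ≥ 0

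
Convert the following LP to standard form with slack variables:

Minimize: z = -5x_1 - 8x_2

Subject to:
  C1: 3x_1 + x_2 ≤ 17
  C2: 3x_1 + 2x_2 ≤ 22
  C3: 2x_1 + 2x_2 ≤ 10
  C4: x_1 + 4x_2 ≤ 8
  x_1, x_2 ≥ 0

min z = -5x_1 - 8x_2

s.t.
  3x_1 + x_2 + s1 = 17
  3x_1 + 2x_2 + s2 = 22
  2x_1 + 2x_2 + s3 = 10
  x_1 + 4x_2 + s4 = 8
  x_1, x_2, s1, s2, s3, s4 ≥ 0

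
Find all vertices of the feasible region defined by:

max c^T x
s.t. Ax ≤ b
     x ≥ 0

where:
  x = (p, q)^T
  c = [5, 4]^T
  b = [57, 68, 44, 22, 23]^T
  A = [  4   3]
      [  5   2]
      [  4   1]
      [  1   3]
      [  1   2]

(0, 0), (11, 0), (10, 4), (0, 7.333)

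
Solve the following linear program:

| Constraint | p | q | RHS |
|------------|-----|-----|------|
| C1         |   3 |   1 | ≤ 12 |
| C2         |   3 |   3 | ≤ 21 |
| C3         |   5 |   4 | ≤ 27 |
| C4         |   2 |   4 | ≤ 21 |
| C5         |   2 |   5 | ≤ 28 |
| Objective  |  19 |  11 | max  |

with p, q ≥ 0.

Evaluate the objective at each vertex of the feasible region:
  z(0, 0) = 0
  z(4, 0) = 76
  z(3, 3) = 90  ←
  z(2, 4.25) = 84.75
  z(0, 5.25) = 57.75
The maximum is at p = 3, q = 3.

p = 3, q = 3, z = 90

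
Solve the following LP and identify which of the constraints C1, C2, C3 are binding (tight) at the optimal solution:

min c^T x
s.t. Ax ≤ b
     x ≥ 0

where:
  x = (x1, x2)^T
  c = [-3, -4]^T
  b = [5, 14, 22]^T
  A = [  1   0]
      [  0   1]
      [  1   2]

At x1 = 5, x2 = 8.5, compute slack b - a·x for each constraint:
  C1: 5 − 5 = 0  (binding)
  C2: 14 − 8.5 = 5.5  (slack)
  C3: 22 − 22 = 0  (binding)

Optimal: x1 = 5, x2 = 8.5
Binding: C1, C3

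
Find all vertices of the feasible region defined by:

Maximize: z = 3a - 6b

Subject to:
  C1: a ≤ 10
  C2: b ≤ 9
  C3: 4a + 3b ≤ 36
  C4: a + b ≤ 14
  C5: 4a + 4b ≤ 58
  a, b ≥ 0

(0, 0), (9, 0), (2.25, 9), (0, 9)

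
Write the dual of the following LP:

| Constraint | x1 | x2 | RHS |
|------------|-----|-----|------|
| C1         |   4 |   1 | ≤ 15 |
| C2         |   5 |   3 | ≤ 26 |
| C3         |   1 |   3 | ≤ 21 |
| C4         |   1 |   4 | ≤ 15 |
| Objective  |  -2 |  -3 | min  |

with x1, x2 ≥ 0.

Primal min cᵀx s.t. Ax ≤ b, x ≥ 0  →  Dual max −bᵀy s.t. Aᵀy ≥ −c, y ≥ 0.

Maximize: z = -15y1 - 26y2 - 21y3 - 15y4

Subject to:
  4y1 + 5y2 + y3 + y4 ≥ 2
  y1 + 3y2 + 3y3 + 4y4 ≥ 3
  y1, y2, y3, y4 ≥ 0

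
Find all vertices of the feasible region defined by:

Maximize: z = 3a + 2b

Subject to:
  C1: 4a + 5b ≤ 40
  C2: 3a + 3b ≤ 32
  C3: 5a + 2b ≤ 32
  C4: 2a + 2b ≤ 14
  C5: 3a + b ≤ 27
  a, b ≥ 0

(0, 0), (6.4, 0), (6, 1), (0, 7)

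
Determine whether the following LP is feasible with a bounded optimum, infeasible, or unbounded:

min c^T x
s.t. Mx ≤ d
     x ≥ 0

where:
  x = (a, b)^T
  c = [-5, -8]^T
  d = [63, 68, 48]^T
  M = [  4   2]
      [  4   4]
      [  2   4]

Feasible with a bounded optimal solution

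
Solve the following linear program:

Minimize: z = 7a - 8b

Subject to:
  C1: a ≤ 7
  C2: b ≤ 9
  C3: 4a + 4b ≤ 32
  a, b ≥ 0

Evaluate the objective at each vertex of the feasible region:
  z(0, 0) = 0
  z(7, 0) = 49
  z(7, 1) = 41
  z(0, 8) = -64  ←
The minimum is at a = 0, b = 8.

a = 0, b = 8, z = -64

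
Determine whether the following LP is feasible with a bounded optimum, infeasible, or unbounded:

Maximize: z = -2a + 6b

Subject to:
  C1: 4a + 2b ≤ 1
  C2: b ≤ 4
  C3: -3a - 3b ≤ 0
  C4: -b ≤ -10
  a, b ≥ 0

Infeasible (no feasible solution exists)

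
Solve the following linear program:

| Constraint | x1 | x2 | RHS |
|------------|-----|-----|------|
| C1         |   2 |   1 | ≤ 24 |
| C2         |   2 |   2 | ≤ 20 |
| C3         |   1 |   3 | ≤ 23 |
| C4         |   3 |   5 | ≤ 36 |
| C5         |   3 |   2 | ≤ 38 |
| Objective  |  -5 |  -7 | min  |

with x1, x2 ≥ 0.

Evaluate the objective at each vertex of the feasible region:
  z(0, 0) = 0
  z(10, 0) = -50
  z(7, 3) = -56  ←
  z(0, 7.2) = -50.4
The minimum is at x1 = 7, x2 = 3.

x1 = 7, x2 = 3, z = -56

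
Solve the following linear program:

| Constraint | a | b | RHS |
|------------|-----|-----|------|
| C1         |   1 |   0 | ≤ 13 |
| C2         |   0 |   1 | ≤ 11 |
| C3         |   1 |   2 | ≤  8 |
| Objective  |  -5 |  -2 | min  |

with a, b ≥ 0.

Evaluate the objective at each vertex of the feasible region:
  z(0, 0) = 0
  z(8, 0) = -40  ←
  z(0, 4) = -8
The minimum is at a = 8, b = 0.

a = 8, b = 0, z = -40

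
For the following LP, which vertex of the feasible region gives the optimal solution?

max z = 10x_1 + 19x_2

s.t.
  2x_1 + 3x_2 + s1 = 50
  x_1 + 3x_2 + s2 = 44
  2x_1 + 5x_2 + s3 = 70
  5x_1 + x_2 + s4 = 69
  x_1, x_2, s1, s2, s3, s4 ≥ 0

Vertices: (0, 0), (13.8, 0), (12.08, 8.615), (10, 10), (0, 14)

Evaluate the objective at each vertex of the feasible region:
  z(0, 0) = 0
  z(13.8, 0) = 138
  z(12.08, 8.615) = 284.5
  z(10, 10) = 290  ←
  z(0, 14) = 266
The maximum is at x_1 = 10, x_2 = 10.

(10, 10)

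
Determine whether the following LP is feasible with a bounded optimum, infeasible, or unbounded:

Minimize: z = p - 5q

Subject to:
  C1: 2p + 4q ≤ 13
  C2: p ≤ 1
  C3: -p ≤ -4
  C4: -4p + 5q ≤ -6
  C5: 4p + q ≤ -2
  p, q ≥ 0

Infeasible (no feasible solution exists)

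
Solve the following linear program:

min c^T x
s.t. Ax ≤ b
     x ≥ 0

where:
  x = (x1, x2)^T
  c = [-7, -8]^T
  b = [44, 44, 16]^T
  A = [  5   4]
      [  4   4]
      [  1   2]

Evaluate the objective at each vertex of the feasible region:
  z(0, 0) = 0
  z(8.8, 0) = -61.6
  z(4, 6) = -76  ←
  z(0, 8) = -64
The minimum is at x1 = 4, x2 = 6.

x1 = 4, x2 = 6, z = -76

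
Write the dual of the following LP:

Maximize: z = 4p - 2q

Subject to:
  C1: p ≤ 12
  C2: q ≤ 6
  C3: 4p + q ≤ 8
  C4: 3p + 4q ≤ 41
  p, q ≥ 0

Primal max cᵀx s.t. Ax ≤ b, x ≥ 0  →  Dual min bᵀy s.t. Aᵀy ≥ c, y ≥ 0.

Minimize: z = 12y1 + 6y2 + 8y3 + 41y4

Subject to:
  y1 + 4y3 + 3y4 ≥ 4
  y2 + y3 + 4y4 ≥ -2
  y1, y2, y3, y4 ≥ 0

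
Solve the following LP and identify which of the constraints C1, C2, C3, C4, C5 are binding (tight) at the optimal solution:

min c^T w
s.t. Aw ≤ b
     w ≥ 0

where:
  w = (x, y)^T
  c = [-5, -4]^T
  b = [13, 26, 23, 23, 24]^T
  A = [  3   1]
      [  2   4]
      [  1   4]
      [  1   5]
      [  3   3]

At x = 3, y = 4, compute slack b - a·x for each constraint:
  C1: 13 − 13 = 0  (binding)
  C2: 26 − 22 = 4  (slack)
  C3: 23 − 19 = 4  (slack)
  C4: 23 − 23 = 0  (binding)
  C5: 24 − 21 = 3  (slack)

Optimal: x = 3, y = 4
Binding: C1, C4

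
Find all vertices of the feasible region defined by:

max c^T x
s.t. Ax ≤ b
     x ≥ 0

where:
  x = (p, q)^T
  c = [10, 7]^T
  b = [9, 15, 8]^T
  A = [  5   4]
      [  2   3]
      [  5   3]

(0, 0), (1.6, 0), (1, 1), (0, 2.25)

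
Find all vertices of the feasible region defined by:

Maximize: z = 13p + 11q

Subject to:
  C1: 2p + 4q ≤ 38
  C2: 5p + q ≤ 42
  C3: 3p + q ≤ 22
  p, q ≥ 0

(0, 0), (7.333, 0), (5, 7), (0, 9.5)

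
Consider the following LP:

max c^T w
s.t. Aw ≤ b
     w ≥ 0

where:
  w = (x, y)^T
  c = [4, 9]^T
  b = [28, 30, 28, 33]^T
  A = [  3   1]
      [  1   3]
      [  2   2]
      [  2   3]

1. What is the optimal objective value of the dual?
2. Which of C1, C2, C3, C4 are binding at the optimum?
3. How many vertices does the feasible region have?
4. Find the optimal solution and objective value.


1. 93
2. C2, C4
3. 5
4. x = 3, y = 9, z = 93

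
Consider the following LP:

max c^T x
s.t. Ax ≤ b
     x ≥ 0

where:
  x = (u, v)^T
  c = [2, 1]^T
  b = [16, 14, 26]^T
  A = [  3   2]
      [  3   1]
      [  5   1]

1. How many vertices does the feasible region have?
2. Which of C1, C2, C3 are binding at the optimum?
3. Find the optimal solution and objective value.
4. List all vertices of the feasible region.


1. 4
2. C1, C2
3. u = 4, v = 2, z = 10
4. (0, 0), (4.667, 0), (4, 2), (0, 8)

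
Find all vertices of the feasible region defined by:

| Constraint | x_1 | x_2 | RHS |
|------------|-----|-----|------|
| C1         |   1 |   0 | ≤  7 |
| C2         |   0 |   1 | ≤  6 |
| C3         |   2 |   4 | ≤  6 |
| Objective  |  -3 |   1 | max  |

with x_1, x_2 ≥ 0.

(0, 0), (3, 0), (0, 1.5)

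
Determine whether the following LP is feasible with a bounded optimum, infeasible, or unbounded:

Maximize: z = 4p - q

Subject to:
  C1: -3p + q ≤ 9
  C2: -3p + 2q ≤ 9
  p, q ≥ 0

Unbounded (objective can increase without bound)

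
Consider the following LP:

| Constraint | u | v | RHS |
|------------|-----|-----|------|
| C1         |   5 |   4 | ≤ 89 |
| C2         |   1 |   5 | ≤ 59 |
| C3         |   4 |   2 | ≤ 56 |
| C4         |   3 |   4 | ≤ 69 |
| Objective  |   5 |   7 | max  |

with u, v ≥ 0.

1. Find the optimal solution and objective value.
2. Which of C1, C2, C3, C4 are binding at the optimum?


1. u = 9, v = 10, z = 115
2. C2, C3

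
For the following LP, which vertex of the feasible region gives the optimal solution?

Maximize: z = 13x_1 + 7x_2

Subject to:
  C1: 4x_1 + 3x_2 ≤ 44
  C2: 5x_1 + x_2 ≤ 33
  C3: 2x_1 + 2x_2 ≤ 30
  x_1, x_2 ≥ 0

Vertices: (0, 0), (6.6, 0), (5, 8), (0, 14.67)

Evaluate the objective at each vertex of the feasible region:
  z(0, 0) = 0
  z(6.6, 0) = 85.8
  z(5, 8) = 121  ←
  z(0, 14.67) = 102.7
The maximum is at x_1 = 5, x_2 = 8.

(5, 8)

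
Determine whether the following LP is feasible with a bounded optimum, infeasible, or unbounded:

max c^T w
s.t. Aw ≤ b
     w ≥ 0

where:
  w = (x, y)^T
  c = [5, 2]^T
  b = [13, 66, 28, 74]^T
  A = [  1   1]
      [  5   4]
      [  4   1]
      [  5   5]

Feasible with a bounded optimal solution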